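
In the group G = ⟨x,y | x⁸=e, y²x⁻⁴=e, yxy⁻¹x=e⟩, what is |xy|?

Compute successive powers until reaching e:
  (xy)¹ = xy, (xy)² = x⁴, (xy)³ = xy⁻¹, (xy)⁴ = e.
The smallest positive k with (xy)ᵏ = e is 4.

Answer: 4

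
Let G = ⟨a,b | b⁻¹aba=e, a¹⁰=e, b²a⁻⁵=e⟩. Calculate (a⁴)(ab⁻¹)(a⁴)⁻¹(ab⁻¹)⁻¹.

[(a⁴), (ab⁻¹)] = (a⁴)·(ab⁻¹)·(a⁴)⁻¹·(ab⁻¹)⁻¹.
  (a⁴) · (ab⁻¹) = b
  b · (a⁶) = a⁴b
  (a⁴b) · (ab) = a⁸

Answer: a⁸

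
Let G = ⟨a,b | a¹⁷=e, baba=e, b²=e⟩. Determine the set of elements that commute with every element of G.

An element z ∈ Z(G) iff z commutes with every generator.
For example e is central: e·a = a = a·e; e·b = b = b·e.
Whereas a ∉ Z(G) since a·b = ab ≠ a¹⁶b = b·a.
Checking each of the 34 elements this way gives Z(G) = {e}, of order 1.

Answer: {e}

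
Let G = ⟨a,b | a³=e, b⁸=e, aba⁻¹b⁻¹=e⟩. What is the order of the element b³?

Compute successive powers until reaching e:
  (b³)¹ = b³, (b³)² = b⁶, (b³)³ = b, (b³)⁴ = b⁴, (b³)⁵ = b⁷, (b³)⁶ = b², (b³)⁷ = b⁵, (b³)⁸ = e.
The smallest positive k with (b³)ᵏ = e is 8.

Answer: 8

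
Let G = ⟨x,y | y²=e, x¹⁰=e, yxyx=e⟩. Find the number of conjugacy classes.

The conjugacy classes (representative and size) are:
  [e] (size 1), [x] (size 2), [x²] (size 2), [x³] (size 2), [x⁴] (size 2), [x⁵] (size 1), [x²y] (size 5), [x³y] (size 5).
Class equation: 1 + 2 + 2 + 2 + 2 + 1 + 5 + 5 = 20 = |G|. So G has 8 conjugacy classes.

Answer: 8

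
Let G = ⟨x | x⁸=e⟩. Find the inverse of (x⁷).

The order of (x⁷) is 8 (smallest k with (x⁷)ᵏ = e), so (x⁷)⁻¹ = (x⁷)⁷ = x.
Check: (x⁷) · x → (x⁷) · x = e, giving e as required.

Answer: x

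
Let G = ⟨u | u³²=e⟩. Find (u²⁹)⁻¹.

The order of (u²⁹) is 32 (smallest k with (u²⁹)ᵏ = e), so (u²⁹)⁻¹ = (u²⁹)³¹ = u³.
Check: (u²⁹) · (u³) → (u²⁹) · u³ = e, giving e as required.

Answer: u³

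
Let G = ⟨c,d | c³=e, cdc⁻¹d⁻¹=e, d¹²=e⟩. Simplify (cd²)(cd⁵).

Compute (cd²) · (cd⁵) by multiplying left to right and reducing via the relations at each step:
  (cd²) · c = c²d²
  (c²d²) · d⁵ = c²d⁷

Answer: c²d⁷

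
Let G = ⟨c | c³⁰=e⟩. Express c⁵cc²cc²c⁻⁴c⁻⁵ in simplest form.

Multiply left to right, reducing at each step:
  (c⁵) · c = c⁶
  (c⁶) · c² = c⁸
  (c⁸) · c = c⁹
  (c⁹) · c² = c¹¹
  (c¹¹) · c⁻⁴ = c⁷
  (c⁷) · c⁻⁵ = c²

Answer: c²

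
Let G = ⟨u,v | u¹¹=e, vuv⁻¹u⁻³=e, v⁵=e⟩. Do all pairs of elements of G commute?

u·v = uv but v·u = u³v, so u·v ≠ v·u and G is not abelian.

Answer: No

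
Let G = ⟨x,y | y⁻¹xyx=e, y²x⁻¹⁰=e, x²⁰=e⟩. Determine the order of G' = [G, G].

G' = [G, G] is generated by all commutators. The generator-pair commutators are: [x, y] = x².
The subgroup they normally generate is {e, x², x⁴, x⁶, x⁸, x¹⁰, x¹², x¹⁴, x¹⁶, x¹⁸}, of order 10.
Check: |G/G'| = 40/10 = 4 is the order of the abelianisation.

Answer: 10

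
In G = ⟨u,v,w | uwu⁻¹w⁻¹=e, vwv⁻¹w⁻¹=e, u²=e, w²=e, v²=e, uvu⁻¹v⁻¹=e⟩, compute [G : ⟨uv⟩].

First find ord(uv) by computing successive powers:
  (uv)¹ = uv, (uv)² = e.
So |⟨uv⟩| = ord(uv) = 2. With |G| = 8, by Lagrange [G : ⟨uv⟩] = 8/2 = 4.

Answer: 4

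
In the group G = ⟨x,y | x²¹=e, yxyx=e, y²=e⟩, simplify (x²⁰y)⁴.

Compute successive powers of (x²⁰y), reducing at each step:
  (x²⁰y)²: (x²⁰y) · x²⁰ = y;   y · y = e
  (x²⁰y)³: e · x²⁰ = x²⁰;   (x²⁰) · y = x²⁰y
  (x²⁰y)⁴: (x²⁰y) · x²⁰ = y;   y · y = e

Answer: e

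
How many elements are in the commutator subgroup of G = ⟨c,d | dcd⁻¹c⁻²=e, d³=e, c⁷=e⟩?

G' = [G, G] is generated by all commutators. The generator-pair commutators are: [c, d] = c⁶.
The subgroup they normally generate is {e, c, c², c³, c⁴, c⁵, c⁶}, of order 7.
Check: |G/G'| = 21/7 = 3 is the order of the abelianisation.

Answer: 7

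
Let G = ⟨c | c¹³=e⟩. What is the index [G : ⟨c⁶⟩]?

First find ord(c⁶) by computing successive powers:
  (c⁶)¹ = c⁶, (c⁶)² = c¹², (c⁶)³ = c⁵, (c⁶)⁴ = c¹¹, (c⁶)⁵ = c⁴, (c⁶)⁶ = c¹⁰, (c⁶)⁷ = c³, (c⁶)⁸ = c⁹, (c⁶)⁹ = c², (c⁶)¹⁰ = c⁸, (c⁶)¹¹ = c, (c⁶)¹² = c⁷, (c⁶)¹³ = e.
So |⟨c⁶⟩| = ord(c⁶) = 13. With |G| = 13, by Lagrange [G : ⟨c⁶⟩] = 13/13 = 1.

Answer: 1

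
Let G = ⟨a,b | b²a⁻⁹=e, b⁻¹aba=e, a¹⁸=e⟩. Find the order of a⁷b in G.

Compute successive powers until reaching e:
  (a⁷b)¹ = a⁷b, (a⁷b)² = a⁹, (a⁷b)³ = a⁷b⁻¹, (a⁷b)⁴ = e.
The smallest positive k with (a⁷b)ᵏ = e is 4.

Answer: 4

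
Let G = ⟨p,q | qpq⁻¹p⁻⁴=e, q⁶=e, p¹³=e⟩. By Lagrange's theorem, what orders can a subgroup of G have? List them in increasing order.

|G| = 78 = 2 · 3 · 13. By Lagrange's theorem the order of any subgroup divides 78; the divisors of 78 are 1, 2, 3, 6, 13, 26, 39, 78.

Answer: 1, 2, 3, 6, 13, 26, 39, 78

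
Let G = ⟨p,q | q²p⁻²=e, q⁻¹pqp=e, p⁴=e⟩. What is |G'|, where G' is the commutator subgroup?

G' = [G, G] is generated by all commutators. The generator-pair commutators are: [p, q] = p².
The subgroup they normally generate is {e, p²}, of order 2.
Check: |G/G'| = 8/2 = 4 is the order of the abelianisation.

Answer: 2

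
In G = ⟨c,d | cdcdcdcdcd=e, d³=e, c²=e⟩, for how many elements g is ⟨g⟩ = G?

⟨g⟩ = G would require ord(g) = |G| = 60, but the maximum element order in G is 5 < 60. So G is not cyclic and no single element generates it: the count is 0.

Answer: 0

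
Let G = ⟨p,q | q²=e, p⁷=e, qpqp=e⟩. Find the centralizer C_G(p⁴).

⟨p⁴⟩ ⊆ C_G(p⁴) since powers of p⁴ commute with p⁴; so |C_G(p⁴)| ≥ |⟨p⁴⟩| = 7.
By orbit–stabilizer, |C_G(p⁴)| = |G| / |conj. class of p⁴| = 14 / 2 = 7.
The 7 elements commuting with p⁴ are {e, p, p², p³, p⁴, p⁵, p⁶}.

Answer: {e, p, p², p³, p⁴, p⁵, p⁶}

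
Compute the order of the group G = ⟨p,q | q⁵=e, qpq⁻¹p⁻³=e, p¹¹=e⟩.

Enumerate words in the generators, reducing via the relations: the distinct elements are
  {e, p, q, pq, p², p³, p⁴, p⁵, p⁶, p⁷, p⁸, p⁹, q², q³, q⁴, pq², pq³, pq⁴, p²q, p³q, p¹⁰, p⁴q, p⁵q, p⁶q, p⁷q, p⁸q, p⁹q, p²q², p²q³, p²q⁴, p³q², p³q³, p³q⁴, p¹⁰q, p⁴q², p⁴q³, p⁴q⁴, p⁵q², p⁵q³, p⁵q⁴, p⁶q², p⁶q³, p⁶q⁴, p⁷q², p⁷q³, p⁷q⁴, p⁸q², p⁸q³, p⁸q⁴, p⁹q², p⁹q³, p⁹q⁴, p¹⁰q², p¹⁰q³, p¹⁰q⁴}.
No further products give new elements, so |G| = 55.

Answer: 55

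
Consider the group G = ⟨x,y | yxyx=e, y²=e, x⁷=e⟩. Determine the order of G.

Enumerate words in the generators, reducing via the relations: the distinct elements are
  {e, x, y, xy, x², x³, x⁴, x⁵, x⁶, x²y, x³y, x⁴y, x⁵y, x⁶y}.
No further products give new elements, so |G| = 14.

Answer: 14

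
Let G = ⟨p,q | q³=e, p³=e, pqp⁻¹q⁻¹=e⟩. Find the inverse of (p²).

The order of (p²) is 3 (smallest k with (p²)ᵏ = e), so (p²)⁻¹ = (p²)² = p.
Check: (p²) · p → (p²) · p = e, giving e as required.

Answer: p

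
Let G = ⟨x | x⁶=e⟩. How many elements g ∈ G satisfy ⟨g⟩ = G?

G is cyclic of order 6. An element generates G iff its order is 6, and a cyclic group of order 6 has exactly φ(6) = 2 such elements.

Answer: 2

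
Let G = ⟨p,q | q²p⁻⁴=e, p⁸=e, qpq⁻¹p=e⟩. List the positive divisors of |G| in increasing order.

|G| = 16 = 2⁴. By Lagrange's theorem the order of any subgroup divides 16; the divisors of 16 are 1, 2, 4, 8, 16.

Answer: 1, 2, 4, 8, 16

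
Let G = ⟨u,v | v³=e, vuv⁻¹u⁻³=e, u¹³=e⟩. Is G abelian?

u·v = uv but v·u = u³v, so u·v ≠ v·u and G is not abelian.

Answer: No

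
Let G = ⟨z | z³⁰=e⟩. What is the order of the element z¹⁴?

Compute successive powers until reaching e:
  (z¹⁴)¹ = z¹⁴, (z¹⁴)² = z²⁸, (z¹⁴)³ = z¹², (z¹⁴)⁴ = z²⁶, (z¹⁴)⁵ = z¹⁰, (z¹⁴)⁶ = z²⁴, (z¹⁴)⁷ = z⁸, (z¹⁴)⁸ = z²², (z¹⁴)⁹ = z⁶, (z¹⁴)¹⁰ = z²⁰, (z¹⁴)¹¹ = z⁴, (z¹⁴)¹² = z¹⁸, (z¹⁴)¹³ = z², (z¹⁴)¹⁴ = z¹⁶, (z¹⁴)¹⁵ = e.
The smallest positive k with (z¹⁴)ᵏ = e is 15.

Answer: 15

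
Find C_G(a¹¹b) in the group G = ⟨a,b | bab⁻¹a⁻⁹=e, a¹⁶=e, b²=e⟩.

⟨a¹¹b⟩ ⊆ C_G(a¹¹b) since powers of a¹¹b commute with a¹¹b; so |C_G(a¹¹b)| ≥ |⟨a¹¹b⟩| = 16.
By orbit–stabilizer, |C_G(a¹¹b)| = |G| / |conj. class of a¹¹b| = 32 / 2 = 16.
The 16 elements commuting with a¹¹b are {e, a², a⁴, a⁶, a⁸, a¹⁰, a¹², a¹⁴, a⁹b, ab, a¹¹b, a³b, a¹³b, a⁵b, a¹⁵b, a⁷b}.

Answer: {e, a², a⁴, a⁶, a⁸, a¹⁰, a¹², a¹⁴, a⁹b, ab, a¹¹b, a³b, a¹³b, a⁵b, a¹⁵b, a⁷b}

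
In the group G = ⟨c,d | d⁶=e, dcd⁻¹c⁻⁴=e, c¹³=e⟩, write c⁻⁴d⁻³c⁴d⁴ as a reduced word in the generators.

Multiply left to right, reducing at each step:
  (c⁹) · d⁻³ = c⁹d³
  (c⁹d³) · c⁴ = c⁵d³
  (c⁵d³) · d⁴ = c⁵d

Answer: c⁵d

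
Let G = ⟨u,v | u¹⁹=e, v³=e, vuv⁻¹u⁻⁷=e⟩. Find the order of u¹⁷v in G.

Compute successive powers until reaching e:
  (u¹⁷v)¹ = u¹⁷v, (u¹⁷v)² = u³v², (u¹⁷v)³ = e.
The smallest positive k with (u¹⁷v)ᵏ = e is 3.

Answer: 3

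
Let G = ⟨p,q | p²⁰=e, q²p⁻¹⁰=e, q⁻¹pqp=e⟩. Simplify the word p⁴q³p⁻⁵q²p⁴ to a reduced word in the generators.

Multiply left to right, reducing at each step:
  (p⁴) · q³ = p⁴q⁻¹
  (p⁴q⁻¹) · p⁻⁵ = p⁹q⁻¹
  (p⁹q⁻¹) · q² = p⁹q
  (p⁹q) · p⁴ = p⁵q

Answer: p⁵q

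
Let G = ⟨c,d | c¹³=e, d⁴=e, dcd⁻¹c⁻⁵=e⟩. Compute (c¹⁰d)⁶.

Compute successive powers of (c¹⁰d), reducing at each step:
  (c¹⁰d)²: (c¹⁰d) · c¹⁰ = c⁸d;   (c⁸d) · d = c⁸d²
  (c¹⁰d)³: (c⁸d²) · c¹⁰ = c¹¹d²;   (c¹¹d²) · d = c¹¹d³
  (c¹⁰d)⁴: (c¹¹d³) · c¹⁰ = d³;   (d³) · d = e
  (c¹⁰d)⁵: e · c¹⁰ = c¹⁰;   (c¹⁰) · d = c¹⁰d
  (c¹⁰d)⁶: (c¹⁰d) · c¹⁰ = c⁸d;   (c⁸d) · d = c⁸d²

Answer: c⁸d²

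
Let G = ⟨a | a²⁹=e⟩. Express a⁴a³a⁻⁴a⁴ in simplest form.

Multiply left to right, reducing at each step:
  (a⁴) · a³ = a⁷
  (a⁷) · a⁻⁴ = a³
  (a³) · a⁴ = a⁷

Answer: a⁷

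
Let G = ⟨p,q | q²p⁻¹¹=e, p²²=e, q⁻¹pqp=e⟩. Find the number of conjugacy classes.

The conjugacy classes (representative and size) are:
  [e] (size 1), [p²¹] (size 2), [p²] (size 2), [p³] (size 2), [p¹⁸] (size 2), [p¹⁷] (size 2), [p⁶] (size 2), [p⁷] (size 2), [p⁸] (size 2), [p¹³] (size 2), [p¹²] (size 2), [p¹¹] (size 1), [p¹⁰q] (size 11), [p⁷q] (size 11).
Class equation: 1 + 2 + 2 + 2 + 2 + 2 + 2 + 2 + 2 + 2 + 2 + 1 + 11 + 11 = 44 = |G|. So G has 14 conjugacy classes.

Answer: 14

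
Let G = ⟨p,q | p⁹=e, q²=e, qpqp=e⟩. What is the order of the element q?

Compute successive powers until reaching e:
  q¹ = q, q² = e.
The smallest positive k with qᵏ = e is 2.

Answer: 2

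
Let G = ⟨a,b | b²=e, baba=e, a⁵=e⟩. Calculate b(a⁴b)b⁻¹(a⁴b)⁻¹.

[b, (a⁴b)] = b·(a⁴b)·b⁻¹·(a⁴b)⁻¹.
  b · (a⁴b) = a
  a · b = ab
  (ab) · (a⁴b) = a²

Answer: a²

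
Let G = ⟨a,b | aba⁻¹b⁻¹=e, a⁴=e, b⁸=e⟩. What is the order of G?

Enumerate words in the generators, reducing via the relations: the distinct elements are
  {a, b, e, ab, a², a³, b², b³, b⁴, b⁵, b⁶, b⁷, ab², ab³, ab⁴, ab⁵, ab⁶, ab⁷, a²b, a³b, a²b², a²b³, a²b⁴, a²b⁵, a²b⁶, a²b⁷, a³b², a³b³, a³b⁴, a³b⁵, a³b⁶, a³b⁷}.
No further products give new elements, so |G| = 32.

Answer: 32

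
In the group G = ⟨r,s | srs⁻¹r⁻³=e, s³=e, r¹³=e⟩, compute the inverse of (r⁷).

The order of (r⁷) is 13 (smallest k with (r⁷)ᵏ = e), so (r⁷)⁻¹ = (r⁷)¹² = r⁶.
Check: (r⁷) · (r⁶) → (r⁷) · r⁶ = e, giving e as required.

Answer: r⁶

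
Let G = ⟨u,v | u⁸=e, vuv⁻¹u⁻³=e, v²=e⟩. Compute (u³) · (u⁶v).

Compute (u³) · (u⁶v) by multiplying left to right and reducing via the relations at each step:
  (u³) · u⁶ = u
  u · v = uv

Answer: uv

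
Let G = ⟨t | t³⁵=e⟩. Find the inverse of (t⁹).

The order of (t⁹) is 35 (smallest k with (t⁹)ᵏ = e), so (t⁹)⁻¹ = (t⁹)³⁴ = t²⁶.
Check: (t⁹) · (t²⁶) → (t⁹) · t²⁶ = e, giving e as required.

Answer: t²⁶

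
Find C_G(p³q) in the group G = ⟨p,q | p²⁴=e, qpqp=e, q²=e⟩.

⟨p³q⟩ ⊆ C_G(p³q) since powers of p³q commute with p³q; so |C_G(p³q)| ≥ |⟨p³q⟩| = 2.
By orbit–stabilizer, |C_G(p³q)| = |G| / |conj. class of p³q| = 48 / 12 = 4.
The 4 elements commuting with p³q are {e, p¹², p³q, p¹⁵q}.

Answer: {e, p¹², p³q, p¹⁵q}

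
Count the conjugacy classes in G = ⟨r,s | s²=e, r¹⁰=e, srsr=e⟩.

The conjugacy classes (representative and size) are:
  [e] (size 1), [r] (size 2), [r²] (size 2), [r³] (size 2), [r⁴] (size 2), [r⁵] (size 1), [r²s] (size 5), [r³s] (size 5).
Class equation: 1 + 2 + 2 + 2 + 2 + 1 + 5 + 5 = 20 = |G|. So G has 8 conjugacy classes.

Answer: 8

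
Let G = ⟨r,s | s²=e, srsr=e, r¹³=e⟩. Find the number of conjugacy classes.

The conjugacy classes (representative and size) are:
  [e] (size 1), [r¹²] (size 2), [r¹¹] (size 2), [r³] (size 2), [r⁴] (size 2), [r⁸] (size 2), [r⁶] (size 2), [s] (size 13).
Class equation: 1 + 2 + 2 + 2 + 2 + 2 + 2 + 13 = 26 = |G|. So G has 8 conjugacy classes.

Answer: 8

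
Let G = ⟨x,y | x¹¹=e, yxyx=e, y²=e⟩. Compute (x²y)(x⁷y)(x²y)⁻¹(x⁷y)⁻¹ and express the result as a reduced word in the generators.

[(x²y), (x⁷y)] = (x²y)·(x⁷y)·(x²y)⁻¹·(x⁷y)⁻¹.
  (x²y) · (x⁷y) = x⁶
  (x⁶) · (x²y) = x⁸y
  (x⁸y) · (x⁷y) = x

Answer: x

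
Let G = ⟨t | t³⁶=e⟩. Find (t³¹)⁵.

Compute successive powers of (t³¹), reducing at each step:
  (t³¹)²: (t³¹) · t³¹ = t²⁶
  (t³¹)³: (t²⁶) · t³¹ = t²¹
  (t³¹)⁴: (t²¹) · t³¹ = t¹⁶
  (t³¹)⁵: (t¹⁶) · t³¹ = t¹¹

Answer: t¹¹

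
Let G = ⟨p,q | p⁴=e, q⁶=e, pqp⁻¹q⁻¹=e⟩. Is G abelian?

Each pair of generators commutes: p·q = pq = q·p. Since the generators pairwise commute, every element of G commutes with every other, so G is abelian.

Answer: Yes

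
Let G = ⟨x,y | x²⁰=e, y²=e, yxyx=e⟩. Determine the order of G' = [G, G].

G' = [G, G] is generated by all commutators. The generator-pair commutators are: [x, y] = x².
The subgroup they normally generate is {e, x², x⁴, x⁶, x⁸, x¹⁰, x¹², x¹⁴, x¹⁶, x¹⁸}, of order 10.
Check: |G/G'| = 40/10 = 4 is the order of the abelianisation.

Answer: 10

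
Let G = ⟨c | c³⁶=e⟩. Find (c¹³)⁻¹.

The order of (c¹³) is 36 (smallest k with (c¹³)ᵏ = e), so (c¹³)⁻¹ = (c¹³)³⁵ = c²³.
Check: (c¹³) · (c²³) → (c¹³) · c²³ = e, giving e as required.

Answer: c²³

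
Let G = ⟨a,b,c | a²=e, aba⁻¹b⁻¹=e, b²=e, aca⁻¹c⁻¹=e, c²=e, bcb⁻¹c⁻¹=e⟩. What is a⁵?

Compute successive powers of a, reducing at each step:
  a²: a · a = e
  a³: e · a = a
  a⁴: a · a = e
  a⁵: e · a = a

Answer: a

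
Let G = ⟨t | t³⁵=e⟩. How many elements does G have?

G is generated by a single element, so G is cyclic. The relator gives t³⁵ = e and no smaller power is forced to be e, so the 35 powers {e, t, t², t³, t⁴, t⁵, t⁶, t⁷, t⁸, t⁹, t²², t²³, t²¹, t²⁰, t²⁴, t²⁵, t²⁶, t²⁷, t²⁸, t²⁹, t³², t³³, t³¹, t³⁰, t³⁴, t¹², t¹³, t¹¹, t¹⁰, t¹⁴, t¹⁵, t¹⁶, t¹⁷, t¹⁸, t¹⁹} are distinct. Hence |G| = 35.

Answer: 35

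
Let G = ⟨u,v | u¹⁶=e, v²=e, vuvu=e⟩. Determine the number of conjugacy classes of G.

The conjugacy classes (representative and size) are:
  [e] (size 1), [u¹⁵] (size 2), [u²] (size 2), [u³] (size 2), [u¹²] (size 2), [u⁵] (size 2), [u⁶] (size 2), [u⁷] (size 2), [u⁸] (size 1), [u²v] (size 8), [u¹⁵v] (size 8).
Class equation: 1 + 2 + 2 + 2 + 2 + 2 + 2 + 2 + 1 + 8 + 8 = 32 = |G|. So G has 11 conjugacy classes.

Answer: 11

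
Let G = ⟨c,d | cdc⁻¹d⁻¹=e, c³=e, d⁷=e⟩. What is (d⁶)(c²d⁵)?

Compute (d⁶) · (c²d⁵) by multiplying left to right and reducing via the relations at each step:
  (d⁶) · c² = c²d⁶
  (c²d⁶) · d⁵ = c²d⁴

Answer: c²d⁴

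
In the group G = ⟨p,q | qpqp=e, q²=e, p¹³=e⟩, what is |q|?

Compute successive powers until reaching e:
  q¹ = q, q² = e.
The smallest positive k with qᵏ = e is 2.

Answer: 2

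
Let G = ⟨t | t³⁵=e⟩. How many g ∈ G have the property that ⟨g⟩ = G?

G is cyclic of order 35. An element generates G iff its order is 35, and a cyclic group of order 35 has exactly φ(35) = 24 such elements.

Answer: 24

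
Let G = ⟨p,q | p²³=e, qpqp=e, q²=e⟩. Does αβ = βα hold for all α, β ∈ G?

p·q = pq but q·p = p²²q, so p·q ≠ q·p and G is not abelian.

Answer: No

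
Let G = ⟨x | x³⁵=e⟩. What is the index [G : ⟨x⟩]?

First find ord(x) by computing successive powers:
  x¹ = x, x² = x², x³ = x³, x⁴ = x⁴, x⁵ = x⁵, x⁶ = x⁶, x⁷ = x⁷, x⁸ = x⁸, x⁹ = x⁹, x¹⁰ = x¹⁰, x¹¹ = x¹¹, x¹² = x¹², x¹³ = x¹³, x¹⁴ = x¹⁴, x¹⁵ = x¹⁵, x¹⁶ = x¹⁶, x¹⁷ = x¹⁷, x¹⁸ = x¹⁸, x¹⁹ = x¹⁹, x²⁰ = x²⁰, x²¹ = x²¹, x²² = x²², x²³ = x²³, x²⁴ = x²⁴, x²⁵ = x²⁵, x²⁶ = x²⁶, x²⁷ = x²⁷, x²⁸ = x²⁸, x²⁹ = x²⁹, x³⁰ = x³⁰, x³¹ = x³¹, x³² = x³², x³³ = x³³, x³⁴ = x³⁴, x³⁵ = e.
So |⟨x⟩| = ord(x) = 35. With |G| = 35, by Lagrange [G : ⟨x⟩] = 35/35 = 1.

Answer: 1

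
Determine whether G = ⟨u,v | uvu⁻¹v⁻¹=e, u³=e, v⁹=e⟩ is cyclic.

|G| = 27, but the maximum element order in G is 9 < 27. No single element generates all of G, so G is not cyclic.

Answer: No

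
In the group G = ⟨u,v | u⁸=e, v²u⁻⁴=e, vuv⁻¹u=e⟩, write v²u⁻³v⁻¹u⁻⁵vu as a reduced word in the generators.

Multiply left to right, reducing at each step:
  (u⁴) · u⁻³ = u
  u · v⁻¹ = uv⁻¹
  (uv⁻¹) · u⁻⁵ = u²v
  (u²v) · v = u⁶
  (u⁶) · u = u⁷

Answer: u⁷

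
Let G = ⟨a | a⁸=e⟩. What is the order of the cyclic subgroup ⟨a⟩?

|⟨a⟩| equals the order of a. Compute successive powers until reaching e:
  a¹ = a, a² = a², a³ = a³, a⁴ = a⁴, a⁵ = a⁵, a⁶ = a⁶, a⁷ = a⁷, a⁸ = e.
The smallest positive k with aᵏ = e is 8, so |⟨a⟩| = 8.

Answer: 8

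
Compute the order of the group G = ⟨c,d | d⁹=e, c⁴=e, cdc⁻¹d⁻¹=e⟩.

Enumerate words in the generators, reducing via the relations: the distinct elements are
  {c, d, e, cd, c², c³, d², d³, d⁴, d⁵, d⁶, d⁷, d⁸, cd², cd³, cd⁴, cd⁵, cd⁶, cd⁷, cd⁸, c²d, c³d, c²d², c²d³, c²d⁴, c²d⁵, c²d⁶, c²d⁷, c²d⁸, c³d², c³d³, c³d⁴, c³d⁵, c³d⁶, c³d⁷, c³d⁸}.
No further products give new elements, so |G| = 36.

Answer: 36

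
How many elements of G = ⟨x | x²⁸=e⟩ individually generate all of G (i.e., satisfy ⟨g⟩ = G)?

G is cyclic of order 28. An element generates G iff its order is 28, and a cyclic group of order 28 has exactly φ(28) = 12 such elements.

Answer: 12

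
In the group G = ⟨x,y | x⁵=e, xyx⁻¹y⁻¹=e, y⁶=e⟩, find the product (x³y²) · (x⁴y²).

Compute (x³y²) · (x⁴y²) by multiplying left to right and reducing via the relations at each step:
  (x³y²) · x⁴ = x²y²
  (x²y²) · y² = x²y⁴

Answer: x²y⁴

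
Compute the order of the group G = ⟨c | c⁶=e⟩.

G is generated by a single element, so G is cyclic. The relator gives c⁶ = e and no smaller power is forced to be e, so the 6 powers {c, e, c², c³, c⁴, c⁵} are distinct. Hence |G| = 6.

Answer: 6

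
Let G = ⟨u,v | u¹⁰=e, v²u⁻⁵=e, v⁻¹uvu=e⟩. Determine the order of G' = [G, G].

G' = [G, G] is generated by all commutators. The generator-pair commutators are: [u, v] = u².
The subgroup they normally generate is {e, u², u⁴, u⁶, u⁸}, of order 5.
Check: |G/G'| = 20/5 = 4 is the order of the abelianisation.

Answer: 5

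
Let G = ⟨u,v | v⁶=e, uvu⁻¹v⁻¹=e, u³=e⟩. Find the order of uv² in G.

Compute successive powers until reaching e:
  (uv²)¹ = uv², (uv²)² = u²v⁴, (uv²)³ = e.
The smallest positive k with (uv²)ᵏ = e is 3.

Answer: 3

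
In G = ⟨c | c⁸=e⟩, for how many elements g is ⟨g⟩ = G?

G is cyclic of order 8. An element generates G iff its order is 8, and a cyclic group of order 8 has exactly φ(8) = 4 such elements.

Answer: 4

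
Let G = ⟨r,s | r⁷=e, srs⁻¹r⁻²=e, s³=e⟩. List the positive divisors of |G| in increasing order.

|G| = 21 = 3 · 7. By Lagrange's theorem the order of any subgroup divides 21; the divisors of 21 are 1, 3, 7, 21.

Answer: 1, 3, 7, 21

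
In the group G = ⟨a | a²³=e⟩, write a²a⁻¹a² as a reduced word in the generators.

Multiply left to right, reducing at each step:
  (a²) · a⁻¹ = a
  a · a² = a³

Answer: a³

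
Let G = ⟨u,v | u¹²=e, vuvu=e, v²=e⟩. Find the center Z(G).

An element z ∈ Z(G) iff z commutes with every generator.
For example u⁶ is central: (u⁶)·u = u⁷ = u·(u⁶); (u⁶)·v = u⁶v = v·(u⁶).
Whereas u ∉ Z(G) since u·v = uv ≠ u¹¹v = v·u.
Checking each of the 24 elements this way gives Z(G) = {e, u⁶}, of order 2.

Answer: {e, u⁶}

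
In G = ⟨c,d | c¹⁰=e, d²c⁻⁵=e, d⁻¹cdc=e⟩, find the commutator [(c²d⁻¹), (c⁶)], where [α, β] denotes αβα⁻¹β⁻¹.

[(c²d⁻¹), (c⁶)] = (c²d⁻¹)·(c⁶)·(c²d⁻¹)⁻¹·(c⁶)⁻¹.
  (c²d⁻¹) · (c⁶) = cd
  (cd) · (c²d) = c⁴
  (c⁴) · (c⁴) = c⁸

Answer: c⁸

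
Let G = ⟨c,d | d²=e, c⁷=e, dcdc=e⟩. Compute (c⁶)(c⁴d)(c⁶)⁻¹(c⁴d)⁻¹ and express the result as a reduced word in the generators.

[(c⁶), (c⁴d)] = (c⁶)·(c⁴d)·(c⁶)⁻¹·(c⁴d)⁻¹.
  (c⁶) · (c⁴d) = c³d
  (c³d) · c = c²d
  (c²d) · (c⁴d) = c⁵

Answer: c⁵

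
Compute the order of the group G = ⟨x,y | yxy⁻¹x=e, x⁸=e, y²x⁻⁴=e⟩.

Enumerate words in the generators, reducing via the relations: the distinct elements are
  {e, x, y, xy, x², x³, x⁴, x⁵, x⁶, x⁷, x²y, x³y, y⁻¹, xy⁻¹, x²y⁻¹, x³y⁻¹}.
No further products give new elements, so |G| = 16.

Answer: 16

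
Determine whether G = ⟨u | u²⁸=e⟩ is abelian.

G has a single generator, so G is cyclic and hence abelian.

Answer: Yes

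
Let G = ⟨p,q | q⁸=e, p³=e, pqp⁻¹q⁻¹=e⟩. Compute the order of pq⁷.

Compute successive powers until reaching e:
  (pq⁷)¹ = pq⁷, (pq⁷)² = p²q⁶, (pq⁷)³ = q⁵, (pq⁷)⁴ = pq⁴, (pq⁷)⁵ = p²q³, (pq⁷)⁶ = q², (pq⁷)⁷ = pq, (pq⁷)⁸ = p², (pq⁷)⁹ = q⁷, (pq⁷)¹⁰ = pq⁶, (pq⁷)¹¹ = p²q⁵, (pq⁷)¹² = q⁴, (pq⁷)¹³ = pq³, (pq⁷)¹⁴ = p²q², (pq⁷)¹⁵ = q, (pq⁷)¹⁶ = p, (pq⁷)¹⁷ = p²q⁷, (pq⁷)¹⁸ = q⁶, (pq⁷)¹⁹ = pq⁵, (pq⁷)²⁰ = p²q⁴, (pq⁷)²¹ = q³, (pq⁷)²² = pq², (pq⁷)²³ = p²q, (pq⁷)²⁴ = e.
The smallest positive k with (pq⁷)ᵏ = e is 24.

Answer: 24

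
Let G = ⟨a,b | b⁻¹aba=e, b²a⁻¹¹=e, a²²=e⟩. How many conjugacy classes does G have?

The conjugacy classes (representative and size) are:
  [e] (size 1), [a²¹] (size 2), [a²] (size 2), [a³] (size 2), [a¹⁸] (size 2), [a¹⁷] (size 2), [a⁶] (size 2), [a⁷] (size 2), [a⁸] (size 2), [a¹³] (size 2), [a¹²] (size 2), [a¹¹] (size 1), [a¹⁰b] (size 11), [a⁷b] (size 11).
Class equation: 1 + 2 + 2 + 2 + 2 + 2 + 2 + 2 + 2 + 2 + 2 + 1 + 11 + 11 = 44 = |G|. So G has 14 conjugacy classes.

Answer: 14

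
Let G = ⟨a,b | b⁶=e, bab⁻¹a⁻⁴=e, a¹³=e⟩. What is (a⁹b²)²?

Compute successive powers of (a⁹b²), reducing at each step:
  (a⁹b²)²: (a⁹b²) · a⁹ = a¹⁰b²;   (a¹⁰b²) · b² = a¹⁰b⁴

Answer: a¹⁰b⁴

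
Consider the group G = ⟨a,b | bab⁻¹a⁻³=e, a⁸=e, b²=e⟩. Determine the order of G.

Enumerate words in the generators, reducing via the relations: the distinct elements are
  {a, b, e, ab, a², a³, a⁴, a⁵, a⁶, a⁷, a²b, a³b, a⁴b, a⁵b, a⁶b, a⁷b}.
No further products give new elements, so |G| = 16.

Answer: 16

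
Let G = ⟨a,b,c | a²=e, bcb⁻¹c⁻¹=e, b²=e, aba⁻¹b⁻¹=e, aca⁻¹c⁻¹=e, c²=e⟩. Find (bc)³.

Compute successive powers of (bc), reducing at each step:
  (bc)²: (bc) · b = c;   c · c = e
  (bc)³: e · b = b;   b · c = bc

Answer: bc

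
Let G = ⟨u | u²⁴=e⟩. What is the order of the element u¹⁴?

Compute successive powers until reaching e:
  (u¹⁴)¹ = u¹⁴, (u¹⁴)² = u⁴, (u¹⁴)³ = u¹⁸, (u¹⁴)⁴ = u⁸, (u¹⁴)⁵ = u²², (u¹⁴)⁶ = u¹², (u¹⁴)⁷ = u², (u¹⁴)⁸ = u¹⁶, (u¹⁴)⁹ = u⁶, (u¹⁴)¹⁰ = u²⁰, (u¹⁴)¹¹ = u¹⁰, (u¹⁴)¹² = e.
The smallest positive k with (u¹⁴)ᵏ = e is 12.

Answer: 12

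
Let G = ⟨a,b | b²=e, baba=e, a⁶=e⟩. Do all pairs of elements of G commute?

a·b = ab but b·a = a⁵b, so a·b ≠ b·a and G is not abelian.

Answer: No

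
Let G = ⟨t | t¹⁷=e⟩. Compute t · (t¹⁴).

Compute t · (t¹⁴) by multiplying left to right and reducing via the relations at each step:
  t · t¹⁴ = t¹⁵

Answer: t¹⁵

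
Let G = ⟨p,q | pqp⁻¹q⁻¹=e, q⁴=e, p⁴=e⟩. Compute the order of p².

Compute successive powers until reaching e:
  (p²)¹ = p², (p²)² = e.
The smallest positive k with (p²)ᵏ = e is 2.

Answer: 2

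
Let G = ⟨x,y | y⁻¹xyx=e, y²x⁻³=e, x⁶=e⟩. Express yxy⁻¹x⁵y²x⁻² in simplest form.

Multiply left to right, reducing at each step:
  y · x = x²y⁻¹
  (x²y⁻¹) · y⁻¹ = x⁵
  (x⁵) · x⁵ = x⁴
  (x⁴) · y² = x
  x · x⁻² = x⁵

Answer: x⁵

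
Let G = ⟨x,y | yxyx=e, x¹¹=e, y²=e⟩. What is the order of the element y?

Compute successive powers until reaching e:
  y¹ = y, y² = e.
The smallest positive k with yᵏ = e is 2.

Answer: 2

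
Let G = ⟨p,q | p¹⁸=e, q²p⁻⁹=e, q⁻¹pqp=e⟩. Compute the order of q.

Compute successive powers until reaching e:
  q¹ = q, q² = p⁹, q³ = q⁻¹, q⁴ = e.
The smallest positive k with qᵏ = e is 4.

Answer: 4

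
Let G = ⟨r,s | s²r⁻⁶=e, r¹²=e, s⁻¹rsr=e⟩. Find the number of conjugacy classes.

The conjugacy classes (representative and size) are:
  [e] (size 1), [r¹¹] (size 2), [r²] (size 2), [r⁹] (size 2), [r⁴] (size 2), [r⁵] (size 2), [r⁶] (size 1), [r²s] (size 6), [rs] (size 6).
Class equation: 1 + 2 + 2 + 2 + 2 + 2 + 1 + 6 + 6 = 24 = |G|. So G has 9 conjugacy classes.

Answer: 9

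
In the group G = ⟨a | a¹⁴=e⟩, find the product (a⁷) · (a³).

Compute (a⁷) · (a³) by multiplying left to right and reducing via the relations at each step:
  (a⁷) · a³ = a¹⁰

Answer: a¹⁰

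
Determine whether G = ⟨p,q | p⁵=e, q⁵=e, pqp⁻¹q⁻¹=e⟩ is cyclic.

|G| = 25, but the maximum element order in G is 5 < 25. No single element generates all of G, so G is not cyclic.

Answer: No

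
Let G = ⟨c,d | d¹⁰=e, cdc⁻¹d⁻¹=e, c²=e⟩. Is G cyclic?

|G| = 20, but the maximum element order in G is 10 < 20. No single element generates all of G, so G is not cyclic.

Answer: No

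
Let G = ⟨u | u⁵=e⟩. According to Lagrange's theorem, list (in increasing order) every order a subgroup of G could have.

|G| = 5 = 5. By Lagrange's theorem the order of any subgroup divides 5; the divisors of 5 are 1, 5.

Answer: 1, 5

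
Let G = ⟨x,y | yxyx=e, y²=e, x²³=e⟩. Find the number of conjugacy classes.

The conjugacy classes (representative and size) are:
  [e] (size 1), [x] (size 2), [x²¹] (size 2), [x²⁰] (size 2), [x⁴] (size 2), [x¹⁸] (size 2), [x⁶] (size 2), [x¹⁶] (size 2), [x⁸] (size 2), [x⁹] (size 2), [x¹⁰] (size 2), [x¹²] (size 2), [x¹⁸y] (size 23).
Class equation: 1 + 2 + 2 + 2 + 2 + 2 + 2 + 2 + 2 + 2 + 2 + 2 + 23 = 46 = |G|. So G has 13 conjugacy classes.

Answer: 13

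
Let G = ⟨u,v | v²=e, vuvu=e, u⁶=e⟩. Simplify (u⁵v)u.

Compute (u⁵v) · u by multiplying left to right and reducing via the relations at each step:
  (u⁵v) · u = u⁴v

Answer: u⁴v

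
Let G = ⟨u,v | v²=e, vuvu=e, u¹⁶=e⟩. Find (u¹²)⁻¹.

The order of (u¹²) is 4 (smallest k with (u¹²)ᵏ = e), so (u¹²)⁻¹ = (u¹²)³ = u⁴.
Check: (u¹²) · (u⁴) → (u¹²) · u⁴ = e, giving e as required.

Answer: u⁴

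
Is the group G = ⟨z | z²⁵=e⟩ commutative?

G has a single generator, so G is cyclic and hence abelian.

Answer: Yes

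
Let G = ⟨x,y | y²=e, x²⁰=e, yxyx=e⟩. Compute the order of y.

Compute successive powers until reaching e:
  y¹ = y, y² = e.
The smallest positive k with yᵏ = e is 2.

Answer: 2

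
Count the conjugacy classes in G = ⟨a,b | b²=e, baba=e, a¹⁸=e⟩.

The conjugacy classes (representative and size) are:
  [e] (size 1), [a] (size 2), [a²] (size 2), [a³] (size 2), [a¹⁴] (size 2), [a⁵] (size 2), [a¹²] (size 2), [a⁷] (size 2), [a¹⁰] (size 2), [a⁹] (size 1), [a¹⁰b] (size 9), [ab] (size 9).
Class equation: 1 + 2 + 2 + 2 + 2 + 2 + 2 + 2 + 2 + 1 + 9 + 9 = 36 = |G|. So G has 12 conjugacy classes.

Answer: 12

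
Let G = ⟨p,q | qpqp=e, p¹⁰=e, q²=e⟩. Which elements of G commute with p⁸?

⟨p⁸⟩ ⊆ C_G(p⁸) since powers of p⁸ commute with p⁸; so |C_G(p⁸)| ≥ |⟨p⁸⟩| = 5.
By orbit–stabilizer, |C_G(p⁸)| = |G| / |conj. class of p⁸| = 20 / 2 = 10.
The 10 elements commuting with p⁸ are {e, p, p², p³, p⁴, p⁵, p⁶, p⁷, p⁸, p⁹}.

Answer: {e, p, p², p³, p⁴, p⁵, p⁶, p⁷, p⁸, p⁹}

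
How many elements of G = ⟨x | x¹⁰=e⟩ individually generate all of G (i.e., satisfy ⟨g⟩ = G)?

G is cyclic of order 10. An element generates G iff its order is 10, and a cyclic group of order 10 has exactly φ(10) = 4 such elements.

Answer: 4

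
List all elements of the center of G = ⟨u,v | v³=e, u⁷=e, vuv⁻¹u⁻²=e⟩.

An element z ∈ Z(G) iff z commutes with every generator.
For example e is central: e·u = u = u·e; e·v = v = v·e.
Whereas u ∉ Z(G) since u·v = uv ≠ u²v = v·u.
Checking each of the 21 elements this way gives Z(G) = {e}, of order 1.

Answer: {e}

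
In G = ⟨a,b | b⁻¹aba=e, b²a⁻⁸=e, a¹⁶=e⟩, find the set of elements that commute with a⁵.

⟨a⁵⟩ ⊆ C_G(a⁵) since powers of a⁵ commute with a⁵; so |C_G(a⁵)| ≥ |⟨a⁵⟩| = 16.
By orbit–stabilizer, |C_G(a⁵)| = |G| / |conj. class of a⁵| = 32 / 2 = 16.
The 16 elements commuting with a⁵ are {e, a, a², a³, a⁴, a⁵, a⁶, a⁷, a⁸, a⁹, a¹⁰, a¹¹, a¹², a¹³, a¹⁴, a¹⁵}.

Answer: {e, a, a², a³, a⁴, a⁵, a⁶, a⁷, a⁸, a⁹, a¹⁰, a¹¹, a¹², a¹³, a¹⁴, a¹⁵}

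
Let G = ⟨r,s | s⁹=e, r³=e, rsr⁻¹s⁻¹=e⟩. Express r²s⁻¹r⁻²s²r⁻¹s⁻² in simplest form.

Multiply left to right, reducing at each step:
  (r²) · s⁻¹ = r²s⁸
  (r²s⁸) · r⁻² = s⁸
  (s⁸) · s² = s
  s · r⁻¹ = r²s
  (r²s) · s⁻² = r²s⁸

Answer: r²s⁸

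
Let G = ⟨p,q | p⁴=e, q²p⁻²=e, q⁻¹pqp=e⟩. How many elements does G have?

Enumerate words in the generators, reducing via the relations: the distinct elements are
  {e, p, q, pq, p², p³, q⁻¹, pq⁻¹}.
No further products give new elements, so |G| = 8.

Answer: 8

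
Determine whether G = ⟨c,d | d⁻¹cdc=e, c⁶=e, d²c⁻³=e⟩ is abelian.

c·d = cd but d·c = c²d⁻¹, so c·d ≠ d·c and G is not abelian.

Answer: No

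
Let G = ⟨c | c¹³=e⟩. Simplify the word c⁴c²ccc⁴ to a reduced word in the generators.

Multiply left to right, reducing at each step:
  (c⁴) · c² = c⁶
  (c⁶) · c = c⁷
  (c⁷) · c = c⁸
  (c⁸) · c⁴ = c¹²

Answer: c¹²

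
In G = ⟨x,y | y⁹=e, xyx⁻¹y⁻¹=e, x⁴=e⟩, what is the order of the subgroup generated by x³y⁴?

|⟨x³y⁴⟩| equals the order of x³y⁴. Compute successive powers until reaching e:
  (x³y⁴)¹ = x³y⁴, (x³y⁴)² = x²y⁸, (x³y⁴)³ = xy³, (x³y⁴)⁴ = y⁷, (x³y⁴)⁵ = x³y², (x³y⁴)⁶ = x²y⁶, (x³y⁴)⁷ = xy, (x³y⁴)⁸ = y⁵, (x³y⁴)⁹ = x³, (x³y⁴)¹⁰ = x²y⁴, (x³y⁴)¹¹ = xy⁸, (x³y⁴)¹² = y³, (x³y⁴)¹³ = x³y⁷, (x³y⁴)¹⁴ = x²y², (x³y⁴)¹⁵ = xy⁶, (x³y⁴)¹⁶ = y, (x³y⁴)¹⁷ = x³y⁵, (x³y⁴)¹⁸ = x², (x³y⁴)¹⁹ = xy⁴, (x³y⁴)²⁰ = y⁸, (x³y⁴)²¹ = x³y³, (x³y⁴)²² = x²y⁷, (x³y⁴)²³ = xy², (x³y⁴)²⁴ = y⁶, (x³y⁴)²⁵ = x³y, (x³y⁴)²⁶ = x²y⁵, (x³y⁴)²⁷ = x, (x³y⁴)²⁸ = y⁴, (x³y⁴)²⁹ = x³y⁸, (x³y⁴)³⁰ = x²y³, (x³y⁴)³¹ = xy⁷, (x³y⁴)³² = y², (x³y⁴)³³ = x³y⁶, (x³y⁴)³⁴ = x²y, (x³y⁴)³⁵ = xy⁵, (x³y⁴)³⁶ = e.
The smallest positive k with (x³y⁴)ᵏ = e is 36, so |⟨x³y⁴⟩| = 36.

Answer: 36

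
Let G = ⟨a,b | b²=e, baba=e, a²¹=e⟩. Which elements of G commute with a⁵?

⟨a⁵⟩ ⊆ C_G(a⁵) since powers of a⁵ commute with a⁵; so |C_G(a⁵)| ≥ |⟨a⁵⟩| = 21.
By orbit–stabilizer, |C_G(a⁵)| = |G| / |conj. class of a⁵| = 42 / 2 = 21.
The 21 elements commuting with a⁵ are {e, a, a², a³, a⁴, a⁵, a⁶, a⁷, a⁸, a⁹, a¹⁰, a¹¹, a¹², a¹³, a¹⁴, a¹⁵, a¹⁶, a¹⁷, a¹⁸, a¹⁹, a²⁰}.

Answer: {e, a, a², a³, a⁴, a⁵, a⁶, a⁷, a⁸, a⁹, a¹⁰, a¹¹, a¹², a¹³, a¹⁴, a¹⁵, a¹⁶, a¹⁷, a¹⁸, a¹⁹, a²⁰}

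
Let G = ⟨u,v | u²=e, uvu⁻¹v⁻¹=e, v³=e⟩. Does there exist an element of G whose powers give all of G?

|G| = 6. The element uv has order 6 (its powers give 6 distinct elements), so ⟨uv⟩ = G and G is cyclic.

Answer: Yes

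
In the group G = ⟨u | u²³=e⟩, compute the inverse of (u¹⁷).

The order of (u¹⁷) is 23 (smallest k with (u¹⁷)ᵏ = e), so (u¹⁷)⁻¹ = (u¹⁷)²² = u⁶.
Check: (u¹⁷) · (u⁶) → (u¹⁷) · u⁶ = e, giving e as required.

Answer: u⁶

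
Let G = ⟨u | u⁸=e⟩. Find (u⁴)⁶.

Compute successive powers of (u⁴), reducing at each step:
  (u⁴)²: (u⁴) · u⁴ = e
  (u⁴)³: e · u⁴ = u⁴
  (u⁴)⁴: (u⁴) · u⁴ = e
  (u⁴)⁵: e · u⁴ = u⁴
  (u⁴)⁶: (u⁴) · u⁴ = e

Answer: e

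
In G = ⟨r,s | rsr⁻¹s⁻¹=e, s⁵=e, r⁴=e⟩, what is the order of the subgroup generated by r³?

|⟨r³⟩| equals the order of r³. Compute successive powers until reaching e:
  (r³)¹ = r³, (r³)² = r², (r³)³ = r, (r³)⁴ = e.
The smallest positive k with (r³)ᵏ = e is 4, so |⟨r³⟩| = 4.

Answer: 4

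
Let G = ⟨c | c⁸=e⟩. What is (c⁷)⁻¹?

The order of (c⁷) is 8 (smallest k with (c⁷)ᵏ = e), so (c⁷)⁻¹ = (c⁷)⁷ = c.
Check: (c⁷) · c → (c⁷) · c = e, giving e as required.

Answer: c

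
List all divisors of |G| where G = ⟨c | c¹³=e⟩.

|G| = 13 = 13. By Lagrange's theorem the order of any subgroup divides 13; the divisors of 13 are 1, 13.

Answer: 1, 13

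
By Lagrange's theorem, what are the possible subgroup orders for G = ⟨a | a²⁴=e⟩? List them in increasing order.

|G| = 24 = 2³ · 3. By Lagrange's theorem the order of any subgroup divides 24; the divisors of 24 are 1, 2, 3, 4, 6, 8, 12, 24.

Answer: 1, 2, 3, 4, 6, 8, 12, 24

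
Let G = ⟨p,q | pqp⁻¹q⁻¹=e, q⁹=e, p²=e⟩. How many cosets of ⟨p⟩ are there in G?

First find ord(p) by computing successive powers:
  p¹ = p, p² = e.
So |⟨p⟩| = ord(p) = 2. With |G| = 18, by Lagrange [G : ⟨p⟩] = 18/2 = 9.

Answer: 9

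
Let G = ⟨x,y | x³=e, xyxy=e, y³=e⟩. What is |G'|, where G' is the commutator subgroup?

G' = [G, G] is generated by all commutators. The generator-pair commutators are: [x, y] = xy²x.
The subgroup they normally generate is {e, xy, x²y², xy²x}, of order 4.
Check: |G/G'| = 12/4 = 3 is the order of the abelianisation.

Answer: 4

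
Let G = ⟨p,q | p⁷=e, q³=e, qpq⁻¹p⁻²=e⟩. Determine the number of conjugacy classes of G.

The conjugacy classes (representative and size) are:
  [e] (size 1), [p²] (size 3), [p⁵] (size 3), [q] (size 7), [q²] (size 7).
Class equation: 1 + 3 + 3 + 7 + 7 = 21 = |G|. So G has 5 conjugacy classes.

Answer: 5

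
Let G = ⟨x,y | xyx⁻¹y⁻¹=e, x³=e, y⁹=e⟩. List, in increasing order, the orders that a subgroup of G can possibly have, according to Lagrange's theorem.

|G| = 27 = 3³. By Lagrange's theorem the order of any subgroup divides 27; the divisors of 27 are 1, 3, 9, 27.

Answer: 1, 3, 9, 27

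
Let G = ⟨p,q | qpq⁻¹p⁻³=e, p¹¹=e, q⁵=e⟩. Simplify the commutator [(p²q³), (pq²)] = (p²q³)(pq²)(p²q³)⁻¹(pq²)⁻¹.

[(p²q³), (pq²)] = (p²q³)·(pq²)·(p²q³)⁻¹·(pq²)⁻¹.
  (p²q³) · (pq²) = p⁷
  (p⁷) · (p⁴q²) = q²
  (q²) · (p⁶q³) = p¹⁰

Answer: p¹⁰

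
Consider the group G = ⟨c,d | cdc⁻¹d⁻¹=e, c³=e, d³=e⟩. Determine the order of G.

Enumerate words in the generators, reducing via the relations: the distinct elements are
  {c, d, e, cd, c², d², cd², c²d, c²d²}.
No further products give new elements, so |G| = 9.

Answer: 9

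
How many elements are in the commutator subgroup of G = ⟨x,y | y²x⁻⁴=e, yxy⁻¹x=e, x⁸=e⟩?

G' = [G, G] is generated by all commutators. The generator-pair commutators are: [x, y] = x².
The subgroup they normally generate is {e, x², x⁴, x⁶}, of order 4.
Check: |G/G'| = 16/4 = 4 is the order of the abelianisation.

Answer: 4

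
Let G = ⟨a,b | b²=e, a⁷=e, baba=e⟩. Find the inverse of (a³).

The order of (a³) is 7 (smallest k with (a³)ᵏ = e), so (a³)⁻¹ = (a³)⁶ = a⁴.
Check: (a³) · (a⁴) → (a³) · a⁴ = e, giving e as required.

Answer: a⁴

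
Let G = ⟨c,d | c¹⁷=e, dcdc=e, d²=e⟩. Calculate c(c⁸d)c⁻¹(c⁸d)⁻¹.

[c, (c⁸d)] = c·(c⁸d)·c⁻¹·(c⁸d)⁻¹.
  c · (c⁸d) = c⁹d
  (c⁹d) · (c¹⁶) = c¹⁰d
  (c¹⁰d) · (c⁸d) = c²

Answer: c²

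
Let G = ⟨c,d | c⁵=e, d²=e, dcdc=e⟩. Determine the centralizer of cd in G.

⟨cd⟩ ⊆ C_G(cd) since powers of cd commute with cd; so |C_G(cd)| ≥ |⟨cd⟩| = 2.
By orbit–stabilizer, |C_G(cd)| = |G| / |conj. class of cd| = 10 / 5 = 2.
The 2 elements commuting with cd are {e, cd}.

Answer: {e, cd}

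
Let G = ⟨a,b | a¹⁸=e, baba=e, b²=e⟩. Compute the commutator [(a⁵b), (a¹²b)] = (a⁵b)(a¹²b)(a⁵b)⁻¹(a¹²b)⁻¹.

[(a⁵b), (a¹²b)] = (a⁵b)·(a¹²b)·(a⁵b)⁻¹·(a¹²b)⁻¹.
  (a⁵b) · (a¹²b) = a¹¹
  (a¹¹) · (a⁵b) = a¹⁶b
  (a¹⁶b) · (a¹²b) = a⁴

Answer: a⁴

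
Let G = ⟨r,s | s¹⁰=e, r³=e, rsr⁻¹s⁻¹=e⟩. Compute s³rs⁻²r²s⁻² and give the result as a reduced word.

Multiply left to right, reducing at each step:
  (s³) · r = rs³
  (rs³) · s⁻² = rs
  (rs) · r² = s
  s · s⁻² = s⁹

Answer: s⁹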